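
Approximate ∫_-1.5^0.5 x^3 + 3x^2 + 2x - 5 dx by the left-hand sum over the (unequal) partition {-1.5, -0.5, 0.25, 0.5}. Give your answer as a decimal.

Subinterval widths: 1, 0.75, 0.25.
Left endpoints: -1.5, -0.5, 0.25.
f(-1.5) = -4.625, f(-0.5) = -5.375, f(0.25) = -4.296875.
Sum = Σ Δx_i · f(x_i).
Sum = -9.73046875.

-9.73046875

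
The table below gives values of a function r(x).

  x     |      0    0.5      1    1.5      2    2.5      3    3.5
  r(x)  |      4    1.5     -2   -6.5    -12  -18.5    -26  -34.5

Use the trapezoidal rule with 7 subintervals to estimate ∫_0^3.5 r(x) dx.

-39.375

Δx = 0.5.
T_7 = (0.5/2)·[4 + 2·1.5 + 2·(-2) + 2·(-6.5) + 2·(-12) + 2·(-18.5) + 2·(-26) + (-34.5)] = -39.375.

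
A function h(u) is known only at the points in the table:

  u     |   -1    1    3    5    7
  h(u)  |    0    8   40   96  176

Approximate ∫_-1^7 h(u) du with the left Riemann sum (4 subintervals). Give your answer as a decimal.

Δu = 2.
Sum = 2·[0 + 8 + 40 + 96] = 288.

288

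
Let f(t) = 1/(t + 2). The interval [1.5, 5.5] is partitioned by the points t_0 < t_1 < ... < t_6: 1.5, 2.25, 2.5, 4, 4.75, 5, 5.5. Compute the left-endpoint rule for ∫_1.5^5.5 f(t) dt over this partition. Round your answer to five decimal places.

Subinterval widths: 0.75, 0.25, 1.5, 0.75, 0.25, 0.5.
Left endpoints: 1.5, 2.25, 2.5, 4, 4.75, 5.
f(1.5) = 2/7, f(2.25) = 4/17, f(2.5) = 2/9, f(4) = 1/6, f(4.75) = 4/27, f(5) = 1/7.
Sum = Σ Δt_i · f(t_i).
Sum ≈ 0.83991.

0.83991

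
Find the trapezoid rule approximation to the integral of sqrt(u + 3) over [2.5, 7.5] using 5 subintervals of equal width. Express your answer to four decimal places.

14.0786

Δu = (7.5 − 2.5)/5 = 1.
f(2.5) ≈ 2.3452, f(3.5) ≈ 2.5495, f(4.5) ≈ 2.7386, f(5.5) ≈ 2.9155, f(6.5) ≈ 3.0822, f(7.5) ≈ 3.2404.
T_5 = (Δu/2)·[f(u_0) + 2f(u_1) + ... + 2f(u_{4}) + f(u_5)].
Sum ≈ 14.0786.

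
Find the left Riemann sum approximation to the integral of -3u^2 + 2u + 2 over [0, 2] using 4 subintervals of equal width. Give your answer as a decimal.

Δu = (2 − 0)/4 = 0.5.
Left endpoints: 0, 0.5, 1, 1.5.
f(0) = 2, f(0.5) = 2.25, f(1) = 1, f(1.5) = -1.75.
Sum = Δu · [f(0) + f(0.5) + f(1) + f(1.5)].
Sum = 1.75.

1.75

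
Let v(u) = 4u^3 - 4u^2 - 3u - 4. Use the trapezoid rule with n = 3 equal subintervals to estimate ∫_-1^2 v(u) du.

Δu = (2 − (-1))/3 = 1.
v(-1) = -9, v(0) = -4, v(1) = -7, v(2) = 6.
T_3 = (Δu/2)·[v(u_0) + 2v(u_1) + 2v(u_2) + v(u_3)].
Sum = -12.5.

-12.5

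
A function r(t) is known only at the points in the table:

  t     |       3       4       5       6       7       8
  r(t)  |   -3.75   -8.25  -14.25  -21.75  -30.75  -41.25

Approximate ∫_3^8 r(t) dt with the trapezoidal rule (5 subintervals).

Δt = 1.
T_5 = (1/2)·[(-3.75) + 2·(-8.25) + 2·(-14.25) + 2·(-21.75) + 2·(-30.75) + (-41.25)] = -97.5.

-97.5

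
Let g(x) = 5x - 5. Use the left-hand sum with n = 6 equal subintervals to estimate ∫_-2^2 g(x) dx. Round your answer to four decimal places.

Δx = (2 − (-2))/6 = 2/3.
Left endpoints: -2, -4/3, -2/3, 0, 2/3, 4/3.
g(-2) = -15, g(-4/3) = -35/3, g(-2/3) = -25/3, g(0) = -5, g(2/3) = -5/3, g(4/3) = 5/3.
Sum = Δx · [g(-2) + g(-4/3) + g(-2/3) + ...].
Sum ≈ -26.6667.

-26.6667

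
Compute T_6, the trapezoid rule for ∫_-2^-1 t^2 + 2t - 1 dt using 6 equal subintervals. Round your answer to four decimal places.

-1.6620

Δt = (-1 − (-2))/6 = 1/6.
f(-2) = -1, f(-11/6) = -47/36, f(-5/3) = -14/9, f(-1.5) = -1.75, f(-4/3) = -17/9, f(-7/6) = -71/36, f(-1) = -2.
T_6 = (Δt/2)·[f(t_0) + 2f(t_1) + ... + 2f(t_{5}) + f(t_6)].
Sum ≈ -1.6620.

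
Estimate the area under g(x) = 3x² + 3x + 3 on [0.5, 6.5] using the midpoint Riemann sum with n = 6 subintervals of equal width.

Δx = (6.5 − 0.5)/6 = 1.
Midpoints: 1, 2, 3, 4, 5, 6.
g(1) = 9, g(2) = 21, g(3) = 39, g(4) = 63, g(5) = 93, g(6) = 129.
Sum = Δx · [g(1) + g(2) + g(3) + ...].
Sum = 354.

354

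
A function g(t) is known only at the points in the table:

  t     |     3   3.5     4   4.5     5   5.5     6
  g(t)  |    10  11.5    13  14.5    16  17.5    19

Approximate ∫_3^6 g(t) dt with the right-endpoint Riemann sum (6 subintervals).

45.75

Δt = 0.5.
Sum = 0.5·[11.5 + 13 + 14.5 + 16 + 17.5 + 19] = 45.75.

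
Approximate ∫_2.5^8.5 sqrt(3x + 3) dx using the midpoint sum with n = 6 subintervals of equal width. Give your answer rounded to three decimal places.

26.257

Δx = (8.5 − 2.5)/6 = 1.
Midpoints: 3, 4, 5, 6, 7, 8.
f(3) ≈ 3.464, f(4) ≈ 3.873, f(5) ≈ 4.243, f(6) ≈ 4.583, f(7) ≈ 4.899, f(8) ≈ 5.196.
Sum = Δx · [f(3) + f(4) + f(5) + ...].
Sum ≈ 26.257.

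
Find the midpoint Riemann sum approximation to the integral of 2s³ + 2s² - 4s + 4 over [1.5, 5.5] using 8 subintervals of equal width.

Δs = (5.5 − 1.5)/8 = 0.5.
Midpoints: 1.75, 2.25, 2.75, 3.25, 3.75, 4.25, 4.75, 5.25.
f(1.75) = 13.84375, f(2.25) = 27.90625, f(2.75) = 49.71875, f(3.25) = 80.78125, f(3.75) = 122.59375, f(4.25) = 176.65625, f(4.75) = 244.46875, f(5.25) = 327.53125.
Sum = Δs · [f(1.75) + f(2.25) + f(2.75) + ...].
Sum = 521.75.

521.75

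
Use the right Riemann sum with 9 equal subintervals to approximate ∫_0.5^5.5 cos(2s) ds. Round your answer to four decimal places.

-0.9729

Δs = (5.5 − 0.5)/9 = 5/9.
Right endpoints: 19/18, 29/18, 13/6, 49/18, 59/18, 23/6, 79/18, 89/18, 5.5.
f(19/18) ≈ -0.5144, f(29/18) ≈ -0.9968, f(13/6) ≈ -0.3700, f(49/18) ≈ 0.6684, f(59/18) ≈ 0.9631, f(23/6) ≈ 0.1862, f(79/18) ≈ -0.7979, f(89/18) ≈ -0.8942, f(5.5) ≈ 0.0044.
Sum = Δs · [f(19/18) + f(29/18) + f(13/6) + ...].
Sum ≈ -0.9729.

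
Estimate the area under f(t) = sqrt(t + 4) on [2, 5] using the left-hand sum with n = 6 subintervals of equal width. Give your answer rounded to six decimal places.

Δt = (5 − 2)/6 = 0.5.
Left endpoints: 2, 2.5, 3, 3.5, 4, 4.5.
f(2) ≈ 2.449490, f(2.5) ≈ 2.549510, f(3) ≈ 2.645751, f(3.5) ≈ 2.738613, f(4) ≈ 2.828427, f(4.5) ≈ 2.915476.
Sum = Δt · [f(2) + f(2.5) + f(3) + ...].
Sum ≈ 8.063633.

8.063633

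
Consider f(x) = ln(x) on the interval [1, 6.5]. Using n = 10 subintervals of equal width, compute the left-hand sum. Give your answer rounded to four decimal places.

Δx = (6.5 − 1)/10 = 0.55.
Left endpoints: 1, 1.55, 2.1, 2.65, 3.2, 3.75, 4.3, 4.85, 5.4, 5.95.
f(1) ≈ 0.0000, f(1.55) ≈ 0.4383, f(2.1) ≈ 0.7419, f(2.65) ≈ 0.9746, f(3.2) ≈ 1.1632, f(3.75) ≈ 1.3218, f(4.3) ≈ 1.4586, f(4.85) ≈ 1.5790, f(5.4) ≈ 1.6864, f(5.95) ≈ 1.7834.
Sum = Δx · [f(1) + f(1.55) + f(2.1) + ...].
Sum ≈ 6.1309.

6.1309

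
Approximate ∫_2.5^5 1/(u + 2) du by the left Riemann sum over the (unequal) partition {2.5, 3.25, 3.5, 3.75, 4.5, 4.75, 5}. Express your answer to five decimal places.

0.46567

Subinterval widths: 0.75, 0.25, 0.25, 0.75, 0.25, 0.25.
Left endpoints: 2.5, 3.25, 3.5, 3.75, 4.5, 4.75.
f(2.5) = 2/9, f(3.25) = 4/21, f(3.5) = 2/11, f(3.75) = 4/23, f(4.5) = 2/13, f(4.75) = 4/27.
Sum = Σ Δu_i · f(u_i).
Sum ≈ 0.46567.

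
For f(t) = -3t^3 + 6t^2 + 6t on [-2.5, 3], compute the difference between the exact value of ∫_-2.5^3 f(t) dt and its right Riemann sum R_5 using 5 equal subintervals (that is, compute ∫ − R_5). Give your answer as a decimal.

Exact integral: ∫_-2.5^3 f(t) dt = 62.046875.
R_5 = 23.1.
Error = 62.046875 − 23.1 = 38.946875.

38.946875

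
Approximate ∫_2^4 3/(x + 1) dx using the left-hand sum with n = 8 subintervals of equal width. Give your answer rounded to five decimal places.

1.58359

Δx = (4 − 2)/8 = 0.25.
Left endpoints: 2, 2.25, 2.5, 2.75, 3, 3.25, 3.5, 3.75.
f(2) = 1, f(2.25) = 12/13, f(2.5) = 6/7, f(2.75) = 0.8, f(3) = 0.75, f(3.25) = 12/17, f(3.5) = 2/3, f(3.75) = 12/19.
Sum = Δx · [f(2) + f(2.25) + f(2.5) + ...].
Sum ≈ 1.58359.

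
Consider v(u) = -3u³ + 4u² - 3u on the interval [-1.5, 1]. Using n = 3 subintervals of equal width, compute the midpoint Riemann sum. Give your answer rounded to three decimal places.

9.851

Δu = (1 − (-1.5))/3 = 5/6.
Midpoints: -13/12, -0.25, 7/12.
v(-13/12) = 6773/576, v(-0.25) = 1.046875, v(7/12) = -0.984375.
Sum = Δu · [v(-13/12) + v(-0.25) + v(7/12)].
Sum ≈ 9.851.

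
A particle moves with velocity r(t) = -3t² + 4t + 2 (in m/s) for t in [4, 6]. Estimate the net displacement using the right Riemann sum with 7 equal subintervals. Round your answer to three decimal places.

-115.510

Δt = (6 − 4)/7 = 2/7.
Right endpoints: 30/7, 32/7, 34/7, 36/7, 38/7, 40/7, 6.
r(30/7) = -1762/49, r(32/7) = -2078/49, r(34/7) = -2418/49, r(36/7) = -2782/49, r(38/7) = -3170/49, r(40/7) = -3582/49, r(6) = -82.
Sum = Δt · [r(30/7) + r(32/7) + r(34/7) + ...].
Sum ≈ -115.510.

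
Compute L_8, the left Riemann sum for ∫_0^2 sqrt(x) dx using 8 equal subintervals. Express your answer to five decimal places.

Δx = (2 − 0)/8 = 0.25.
Left endpoints: 0, 0.25, 0.5, 0.75, 1, 1.25, 1.5, 1.75.
f(0) ≈ 0.00000, f(0.25) ≈ 0.50000, f(0.5) ≈ 0.70711, f(0.75) ≈ 0.86603, f(1) ≈ 1.00000, f(1.25) ≈ 1.11803, f(1.5) ≈ 1.22474, f(1.75) ≈ 1.32288.
Sum = Δx · [f(0) + f(0.25) + f(0.5) + ...].
Sum ≈ 1.68470.

1.68470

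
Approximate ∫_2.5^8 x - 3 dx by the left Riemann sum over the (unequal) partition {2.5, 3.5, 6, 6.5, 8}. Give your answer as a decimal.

Subinterval widths: 1, 2.5, 0.5, 1.5.
Left endpoints: 2.5, 3.5, 6, 6.5.
f(2.5) = -0.5, f(3.5) = 0.5, f(6) = 3, f(6.5) = 3.5.
Sum = Σ Δx_i · f(x_i).
Sum = 7.5.

7.5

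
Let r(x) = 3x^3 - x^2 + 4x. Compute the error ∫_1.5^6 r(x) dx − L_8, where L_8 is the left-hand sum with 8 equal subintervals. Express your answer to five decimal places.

Exact integral: ∫_1.5^6 r(x) dx = 964.828125.
L_8 ≈ 797.6271973.
Error ≈ 964.828125 − 797.6271973 ≈ 167.20093.

167.20093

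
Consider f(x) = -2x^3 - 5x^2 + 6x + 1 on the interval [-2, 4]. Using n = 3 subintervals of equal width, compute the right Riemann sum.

Δx = (4 − (-2))/3 = 2.
Right endpoints: 0, 2, 4.
f(0) = 1, f(2) = -23, f(4) = -183.
Sum = Δx · [f(0) + f(2) + f(4)].
Sum = -410.

-410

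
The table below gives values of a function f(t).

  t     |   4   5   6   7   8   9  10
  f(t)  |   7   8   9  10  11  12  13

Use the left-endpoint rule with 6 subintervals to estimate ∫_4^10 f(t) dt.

Δt = 1.
Sum = 1·[7 + 8 + 9 + 10 + 11 + 12] = 57.

57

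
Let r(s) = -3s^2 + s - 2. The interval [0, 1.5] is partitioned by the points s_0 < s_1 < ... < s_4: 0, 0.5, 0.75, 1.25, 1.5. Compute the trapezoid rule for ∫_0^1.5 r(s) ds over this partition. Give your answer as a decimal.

-5.390625

Subinterval widths: 0.5, 0.25, 0.5, 0.25.
r(0) = -2, r(0.5) = -2.25, r(0.75) = -2.9375, r(1.25) = -5.4375, r(1.5) = -7.25.
On each subinterval the trapezoid contributes (Δs_i/2)·[r(s_{i-1}) + r(s_i)].
Sum = -5.390625.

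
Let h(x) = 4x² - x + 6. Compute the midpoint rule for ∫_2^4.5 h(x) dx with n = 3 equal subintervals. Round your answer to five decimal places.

Δx = (4.5 − 2)/3 = 5/6.
Midpoints: 29/12, 3.25, 49/12.
h(29/12) = 485/18, h(3.25) = 45, h(49/12) = 1235/18.
Sum = Δx · [h(29/12) + h(3.25) + h(49/12)].
Sum ≈ 117.12963.

117.12963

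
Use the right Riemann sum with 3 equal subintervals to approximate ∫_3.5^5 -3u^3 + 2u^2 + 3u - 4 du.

Δu = (5 − 3.5)/3 = 0.5.
Right endpoints: 4, 4.5, 5.
f(4) = -152, f(4.5) = -223.375, f(5) = -314.
Sum = Δu · [f(4) + f(4.5) + f(5)].
Sum = -344.6875.

-344.6875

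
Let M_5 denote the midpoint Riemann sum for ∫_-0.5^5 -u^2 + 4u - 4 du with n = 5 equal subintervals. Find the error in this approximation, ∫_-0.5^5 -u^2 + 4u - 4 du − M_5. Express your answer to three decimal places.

Exact integral: ∫_-0.5^5 f(u) du ≈ -14.20833.
M_5 = -13.65375.
Error ≈ -14.20833 − (-13.65375) ≈ -0.555.

-0.555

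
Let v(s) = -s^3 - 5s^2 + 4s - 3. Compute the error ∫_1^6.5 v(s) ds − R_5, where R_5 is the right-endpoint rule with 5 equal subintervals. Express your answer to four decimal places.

Exact integral: ∫_1^6.5 v(s) ds ≈ -836.057292.
R_5 = -1105.9125.
Error ≈ -836.057292 − (-1105.9125) ≈ 269.8552.

269.8552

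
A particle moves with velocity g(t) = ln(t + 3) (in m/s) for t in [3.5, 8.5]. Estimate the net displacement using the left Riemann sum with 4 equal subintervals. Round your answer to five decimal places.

10.55500

Δt = (8.5 − 3.5)/4 = 1.25.
Left endpoints: 3.5, 4.75, 6, 7.25.
g(3.5) ≈ 1.87180, g(4.75) ≈ 2.04769, g(6) ≈ 2.19722, g(7.25) ≈ 2.32728.
Sum = Δt · [g(3.5) + g(4.75) + g(6) + g(7.25)].
Sum ≈ 10.55500.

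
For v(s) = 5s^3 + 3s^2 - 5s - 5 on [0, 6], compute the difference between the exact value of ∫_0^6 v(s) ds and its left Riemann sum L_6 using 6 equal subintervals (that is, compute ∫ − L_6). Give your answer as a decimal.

Exact integral: ∫_0^6 v(s) ds = 1716.
L_6 = 1185.
Error = 1716 − 1185 = 531.

531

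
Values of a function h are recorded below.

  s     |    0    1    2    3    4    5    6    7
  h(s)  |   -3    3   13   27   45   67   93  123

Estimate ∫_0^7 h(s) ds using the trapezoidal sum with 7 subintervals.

Δs = 1.
T_7 = (1/2)·[(-3) + 2·3 + 2·13 + 2·27 + 2·45 + 2·67 + 2·93 + 123] = 308.

308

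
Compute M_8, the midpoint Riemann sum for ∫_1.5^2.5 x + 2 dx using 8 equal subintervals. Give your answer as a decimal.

4

Δx = (2.5 − 1.5)/8 = 0.125.
Midpoints: 1.5625, 1.6875, 1.8125, 1.9375, 2.0625, 2.1875, 2.3125, 2.4375.
f(1.5625) = 3.5625, f(1.6875) = 3.6875, f(1.8125) = 3.8125, f(1.9375) = 3.9375, f(2.0625) = 4.0625, f(2.1875) = 4.1875, f(2.3125) = 4.3125, f(2.4375) = 4.4375.
Sum = Δx · [f(1.5625) + f(1.6875) + f(1.8125) + ...].
Sum = 4.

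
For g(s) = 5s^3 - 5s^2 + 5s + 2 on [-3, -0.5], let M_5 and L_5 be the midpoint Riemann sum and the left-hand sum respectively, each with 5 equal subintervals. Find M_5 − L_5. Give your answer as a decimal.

M_5 = -161.2109375.
L_5 = -213.75.
M_5 − L_5 = 52.5390625.

52.5390625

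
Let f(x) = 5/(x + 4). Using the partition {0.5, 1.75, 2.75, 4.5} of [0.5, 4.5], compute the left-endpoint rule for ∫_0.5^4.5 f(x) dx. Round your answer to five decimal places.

3.55475

Subinterval widths: 1.25, 1, 1.75.
Left endpoints: 0.5, 1.75, 2.75.
f(0.5) = 10/9, f(1.75) = 20/23, f(2.75) = 20/27.
Sum = Σ Δx_i · f(x_i).
Sum ≈ 3.55475.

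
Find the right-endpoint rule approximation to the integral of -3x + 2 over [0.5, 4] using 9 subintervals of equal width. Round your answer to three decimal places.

-18.667

Δx = (4 − 0.5)/9 = 7/18.
Right endpoints: 8/9, 23/18, 5/3, 37/18, 22/9, 17/6, 29/9, 65/18, 4.
f(8/9) = -2/3, f(23/18) = -11/6, f(5/3) = -3, f(37/18) = -25/6, f(22/9) = -16/3, f(17/6) = -6.5, f(29/9) = -23/3, f(65/18) = -53/6, f(4) = -10.
Sum = Δx · [f(8/9) + f(23/18) + f(5/3) + ...].
Sum ≈ -18.667.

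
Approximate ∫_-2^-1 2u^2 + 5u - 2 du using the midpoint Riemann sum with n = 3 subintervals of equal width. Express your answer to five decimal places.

-4.85185

Δu = (-1 − (-2))/3 = 1/3.
Midpoints: -11/6, -1.5, -7/6.
f(-11/6) = -40/9, f(-1.5) = -5, f(-7/6) = -46/9.
Sum = Δu · [f(-11/6) + f(-1.5) + f(-7/6)].
Sum ≈ -4.85185.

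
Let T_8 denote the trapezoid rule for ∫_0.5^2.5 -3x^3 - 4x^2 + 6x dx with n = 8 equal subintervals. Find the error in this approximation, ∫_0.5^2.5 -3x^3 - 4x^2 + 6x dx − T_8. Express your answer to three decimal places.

0.365

Exact integral: ∫_0.5^2.5 f(x) dx ≈ -31.91667.
T_8 = -32.28125.
Error ≈ -31.91667 − (-32.28125) ≈ 0.365.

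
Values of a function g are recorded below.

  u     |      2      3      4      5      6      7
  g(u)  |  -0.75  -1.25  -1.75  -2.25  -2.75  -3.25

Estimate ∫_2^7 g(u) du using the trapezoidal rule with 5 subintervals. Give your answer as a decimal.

-10

Δu = 1.
T_5 = (1/2)·[(-0.75) + 2·(-1.25) + 2·(-1.75) + 2·(-2.25) + 2·(-2.75) + (-3.25)] = -10.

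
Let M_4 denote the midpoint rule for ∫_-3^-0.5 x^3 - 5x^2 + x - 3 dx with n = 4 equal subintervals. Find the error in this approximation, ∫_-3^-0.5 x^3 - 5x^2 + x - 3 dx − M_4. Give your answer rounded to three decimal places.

Exact integral: ∫_-3^-0.5 f(x) dx ≈ -76.90104.
M_4 ≈ -76.06689.
Error ≈ -76.90104 − (-76.06689) ≈ -0.834.

-0.834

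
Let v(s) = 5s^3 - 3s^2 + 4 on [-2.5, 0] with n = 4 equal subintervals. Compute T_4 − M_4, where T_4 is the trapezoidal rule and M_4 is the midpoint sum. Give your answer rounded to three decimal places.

T_4 ≈ -57.99316.
M_4 ≈ -52.68311.
T_4 − M_4 ≈ -5.310.

-5.310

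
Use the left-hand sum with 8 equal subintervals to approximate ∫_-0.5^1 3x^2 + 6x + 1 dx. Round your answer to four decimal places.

3.8467

Δx = (1 − (-0.5))/8 = 0.1875.
Left endpoints: -0.5, -0.3125, -0.125, 0.0625, 0.25, 0.4375, 0.625, 0.8125.
f(-0.5) = -1.25, f(-0.3125) = -0.58203125, f(-0.125) = 0.296875, f(0.0625) = 1.38671875, f(0.25) = 2.6875, f(0.4375) = 4.19921875, f(0.625) = 5.921875, f(0.8125) = 7.85546875.
Sum = Δx · [f(-0.5) + f(-0.3125) + f(-0.125) + ...].
Sum ≈ 3.8467.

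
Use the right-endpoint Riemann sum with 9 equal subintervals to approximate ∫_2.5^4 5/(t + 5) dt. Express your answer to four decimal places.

0.9024

Δt = (4 − 2.5)/9 = 1/6.
Right endpoints: 8/3, 17/6, 3, 19/6, 10/3, 3.5, 11/3, 23/6, 4.
f(8/3) = 15/23, f(17/6) = 30/47, f(3) = 0.625, f(19/6) = 30/49, f(10/3) = 0.6, f(3.5) = 10/17, f(11/3) = 15/26, f(23/6) = 30/53, f(4) = 5/9.
Sum = Δt · [f(8/3) + f(17/6) + f(3) + ...].
Sum ≈ 0.9024.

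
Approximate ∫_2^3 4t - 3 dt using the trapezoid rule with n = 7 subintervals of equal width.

Δt = (3 − 2)/7 = 1/7.
f(2) = 5, f(15/7) = 39/7, f(16/7) = 43/7, f(17/7) = 47/7, f(18/7) = 51/7, f(19/7) = 55/7, f(20/7) = 59/7, f(3) = 9.
T_7 = (Δt/2)·[f(t_0) + 2f(t_1) + ... + 2f(t_{6}) + f(t_7)].
Sum = 7.

7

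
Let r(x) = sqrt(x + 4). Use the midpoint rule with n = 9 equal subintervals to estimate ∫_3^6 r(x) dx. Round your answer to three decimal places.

Δx = (6 − 3)/9 = 1/3.
Midpoints: 19/6, 3.5, 23/6, 25/6, 4.5, 29/6, 31/6, 5.5, 35/6.
r(19/6) ≈ 2.677, r(3.5) ≈ 2.739, r(23/6) ≈ 2.799, r(25/6) ≈ 2.858, r(4.5) ≈ 2.915, r(29/6) ≈ 2.972, r(31/6) ≈ 3.028, r(5.5) ≈ 3.082, r(35/6) ≈ 3.136.
Sum = Δx · [r(19/6) + r(3.5) + r(23/6) + ...].
Sum ≈ 8.735.

8.735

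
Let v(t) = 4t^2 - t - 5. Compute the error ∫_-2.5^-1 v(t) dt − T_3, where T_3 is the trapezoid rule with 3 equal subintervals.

-0.25

Exact integral: ∫_-2.5^-1 v(t) dt = 14.625.
T_3 = 14.875.
Error = 14.625 − 14.875 = -0.25.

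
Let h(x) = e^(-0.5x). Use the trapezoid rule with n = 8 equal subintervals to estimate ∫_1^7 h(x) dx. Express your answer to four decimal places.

Δx = (7 − 1)/8 = 0.75.
h(1) ≈ 0.6065, h(1.75) ≈ 0.4169, h(2.5) ≈ 0.2865, h(3.25) ≈ 0.1969, h(4) ≈ 0.1353, h(4.75) ≈ 0.0930, h(5.5) ≈ 0.0639, h(6.25) ≈ 0.0439, h(7) ≈ 0.0302.
T_8 = (Δx/2)·[h(x_0) + 2h(x_1) + ... + 2h(x_{7}) + h(x_8)].
Sum ≈ 1.1661.

1.1661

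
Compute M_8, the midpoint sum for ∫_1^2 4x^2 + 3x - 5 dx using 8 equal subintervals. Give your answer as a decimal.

Δx = (2 − 1)/8 = 0.125.
Midpoints: 1.0625, 1.1875, 1.3125, 1.4375, 1.5625, 1.6875, 1.8125, 1.9375.
f(1.0625) = 2.703125, f(1.1875) = 4.203125, f(1.3125) = 5.828125, f(1.4375) = 7.578125, f(1.5625) = 9.453125, f(1.6875) = 11.453125, f(1.8125) = 13.578125, f(1.9375) = 15.828125.
Sum = Δx · [f(1.0625) + f(1.1875) + f(1.3125) + ...].
Sum = 8.828125.

8.828125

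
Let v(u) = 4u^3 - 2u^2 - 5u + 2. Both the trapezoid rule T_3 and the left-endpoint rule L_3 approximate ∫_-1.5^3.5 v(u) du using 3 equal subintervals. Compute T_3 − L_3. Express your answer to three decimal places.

116.667

T_3 ≈ 122.31481.
L_3 ≈ 5.64815.
T_3 − L_3 ≈ 116.667.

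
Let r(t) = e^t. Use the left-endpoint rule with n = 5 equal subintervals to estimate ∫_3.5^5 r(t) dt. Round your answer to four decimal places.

98.8665

Δt = (5 − 3.5)/5 = 0.3.
Left endpoints: 3.5, 3.8, 4.1, 4.4, 4.7.
r(3.5) ≈ 33.1155, r(3.8) ≈ 44.7012, r(4.1) ≈ 60.3403, r(4.4) ≈ 81.4509, r(4.7) ≈ 109.9472.
Sum = Δt · [r(3.5) + r(3.8) + r(4.1) + r(4.4) + r(4.7)].
Sum ≈ 98.8665.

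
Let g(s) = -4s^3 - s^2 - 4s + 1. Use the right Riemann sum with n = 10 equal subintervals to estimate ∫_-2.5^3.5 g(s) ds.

Δs = (3.5 − (-2.5))/10 = 0.6.
Right endpoints: -1.9, -1.3, -0.7, -0.1, 0.5, 1.1, 1.7, 2.3, 2.9, 3.5.
g(-1.9) = 32.426, g(-1.3) = 13.298, g(-0.7) = 4.682, g(-0.1) = 1.394, g(0.5) = -1.75, g(1.1) = -9.934, g(1.7) = -28.342, g(2.3) = -62.158, g(2.9) = -116.566, g(3.5) = -196.75.
Sum = Δs · [g(-1.9) + g(-1.3) + g(-0.7) + ...].
Sum = -218.22.

-218.22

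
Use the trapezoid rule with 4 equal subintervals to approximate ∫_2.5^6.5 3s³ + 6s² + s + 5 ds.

1896.5

Δs = (6.5 − 2.5)/4 = 1.
f(2.5) = 91.875, f(3.5) = 210.625, f(4.5) = 404.375, f(5.5) = 691.125, f(6.5) = 1088.875.
T_4 = (Δs/2)·[f(s_0) + 2f(s_1) + 2f(s_2) + 2f(s_3) + f(s_4)].
Sum = 1896.5.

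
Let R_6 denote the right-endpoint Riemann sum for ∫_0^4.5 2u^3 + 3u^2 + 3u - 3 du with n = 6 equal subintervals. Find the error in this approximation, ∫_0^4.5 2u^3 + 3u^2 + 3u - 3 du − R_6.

-103.1484375

Exact integral: ∫_0^4.5 f(u) du = 313.03125.
R_6 = 416.1796875.
Error = 313.03125 − 416.1796875 = -103.1484375.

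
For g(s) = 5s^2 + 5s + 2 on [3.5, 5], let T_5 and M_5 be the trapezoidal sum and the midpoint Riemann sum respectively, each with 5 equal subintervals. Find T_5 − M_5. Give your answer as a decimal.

0.16875

T_5 = 171.8625.
M_5 = 171.69375.
T_5 − M_5 = 0.16875.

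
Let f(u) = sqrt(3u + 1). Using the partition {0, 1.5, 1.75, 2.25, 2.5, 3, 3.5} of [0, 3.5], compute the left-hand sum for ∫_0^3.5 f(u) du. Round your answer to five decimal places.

7.07115

Subinterval widths: 1.5, 0.25, 0.5, 0.25, 0.5, 0.5.
Left endpoints: 0, 1.5, 1.75, 2.25, 2.5, 3.
f(0) ≈ 1.00000, f(1.5) ≈ 2.34521, f(1.75) ≈ 2.50000, f(2.25) ≈ 2.78388, f(2.5) ≈ 2.91548, f(3) ≈ 3.16228.
Sum = Σ Δu_i · f(u_i).
Sum ≈ 7.07115.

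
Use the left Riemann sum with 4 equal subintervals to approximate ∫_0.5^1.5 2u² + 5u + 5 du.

Δu = (1.5 − 0.5)/4 = 0.25.
Left endpoints: 0.5, 0.75, 1, 1.25.
f(0.5) = 8, f(0.75) = 9.875, f(1) = 12, f(1.25) = 14.375.
Sum = Δu · [f(0.5) + f(0.75) + f(1) + f(1.25)].
Sum = 11.0625.

11.0625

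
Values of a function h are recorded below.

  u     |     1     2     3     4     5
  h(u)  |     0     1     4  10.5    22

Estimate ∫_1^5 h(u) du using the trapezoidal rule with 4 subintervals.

26.5

Δu = 1.
T_4 = (1/2)·[0 + 2·1 + 2·4 + 2·10.5 + 22] = 26.5.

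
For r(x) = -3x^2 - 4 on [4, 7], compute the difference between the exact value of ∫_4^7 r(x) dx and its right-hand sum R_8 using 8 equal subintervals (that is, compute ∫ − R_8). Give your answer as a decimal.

Exact integral: ∫_4^7 r(x) dx = -291.
R_8 = -309.7734375.
Error = -291 − (-309.7734375) = 18.7734375.

18.7734375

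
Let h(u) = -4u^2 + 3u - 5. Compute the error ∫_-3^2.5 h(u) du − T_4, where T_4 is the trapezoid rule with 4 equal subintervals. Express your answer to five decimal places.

Exact integral: ∫_-3^2.5 h(u) du ≈ -88.4583333.
T_4 = -95.390625.
Error ≈ -88.4583333 − (-95.390625) ≈ 6.93229.

6.93229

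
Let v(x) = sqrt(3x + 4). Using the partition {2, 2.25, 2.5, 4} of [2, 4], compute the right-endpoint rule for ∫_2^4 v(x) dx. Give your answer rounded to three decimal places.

Subinterval widths: 0.25, 0.25, 1.5.
Right endpoints: 2.25, 2.5, 4.
v(2.25) ≈ 3.279, v(2.5) ≈ 3.391, v(4) ≈ 4.000.
Sum = Σ Δx_i · v(x_i).
Sum ≈ 7.667.

7.667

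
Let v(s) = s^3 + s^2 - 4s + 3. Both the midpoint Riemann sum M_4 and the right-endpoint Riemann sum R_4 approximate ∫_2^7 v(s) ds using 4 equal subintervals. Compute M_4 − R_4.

-253.3203125

M_4 = 623.4765625.
R_4 = 876.796875.
M_4 − R_4 = -253.3203125.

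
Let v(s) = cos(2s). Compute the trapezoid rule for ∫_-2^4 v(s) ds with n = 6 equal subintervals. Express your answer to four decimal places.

0.0747

Δs = (4 − (-2))/6 = 1.
v(-2) ≈ -0.6536, v(-1) ≈ -0.4161, v(0) ≈ 1.0000, v(1) ≈ -0.4161, v(2) ≈ -0.6536, v(3) ≈ 0.9602, v(4) ≈ -0.1455.
T_6 = (Δs/2)·[v(s_0) + 2v(s_1) + ... + 2v(s_{5}) + v(s_6)].
Sum ≈ 0.0747.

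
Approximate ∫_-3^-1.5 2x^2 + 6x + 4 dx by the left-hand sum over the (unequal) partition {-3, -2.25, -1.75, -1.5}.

Subinterval widths: 0.75, 0.5, 0.25.
Left endpoints: -3, -2.25, -1.75.
f(-3) = 4, f(-2.25) = 0.625, f(-1.75) = -0.375.
Sum = Σ Δx_i · f(x_i).
Sum = 3.21875.

3.21875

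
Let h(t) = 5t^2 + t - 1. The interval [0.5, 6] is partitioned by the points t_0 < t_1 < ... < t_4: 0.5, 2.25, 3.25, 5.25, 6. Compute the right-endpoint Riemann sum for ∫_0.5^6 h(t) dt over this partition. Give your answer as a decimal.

524.421875

Subinterval widths: 1.75, 1, 2, 0.75.
Right endpoints: 2.25, 3.25, 5.25, 6.
h(2.25) = 26.5625, h(3.25) = 55.0625, h(5.25) = 142.0625, h(6) = 185.
Sum = Σ Δt_i · h(t_i).
Sum = 524.421875.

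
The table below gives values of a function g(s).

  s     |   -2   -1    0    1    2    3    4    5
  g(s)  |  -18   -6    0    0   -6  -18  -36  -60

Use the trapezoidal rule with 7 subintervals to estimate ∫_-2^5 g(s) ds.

Δs = 1.
T_7 = (1/2)·[(-18) + 2·(-6) + 2·0 + 2·0 + 2·(-6) + 2·(-18) + 2·(-36) + (-60)] = -105.

-105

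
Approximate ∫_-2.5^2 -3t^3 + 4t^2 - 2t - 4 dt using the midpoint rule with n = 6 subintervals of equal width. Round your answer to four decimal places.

31.7285

Δt = (2 − (-2.5))/6 = 0.75.
Midpoints: -2.125, -1.375, -0.625, 0.125, 0.875, 1.625.
f(-2.125) = 24115/512, f(-1.375) = 7225/512, f(-0.625) = -233/512, f(0.125) = -2147/512, f(0.875) = -2405/512, f(1.625) = -4895/512.
Sum = Δt · [f(-2.125) + f(-1.375) + f(-0.625) + ...].
Sum ≈ 31.7285.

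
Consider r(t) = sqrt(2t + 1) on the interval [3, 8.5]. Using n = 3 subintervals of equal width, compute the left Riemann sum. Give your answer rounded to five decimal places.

Δt = (8.5 − 3)/3 = 11/6.
Left endpoints: 3, 29/6, 20/3.
r(3) ≈ 2.64575, r(29/6) ≈ 3.26599, r(20/3) ≈ 3.78594.
Sum = Δt · [r(3) + r(29/6) + r(20/3)].
Sum ≈ 17.77907.

17.77907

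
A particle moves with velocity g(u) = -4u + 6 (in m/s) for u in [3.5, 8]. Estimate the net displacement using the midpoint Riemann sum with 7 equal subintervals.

-76.5

Δu = (8 − 3.5)/7 = 9/14.
Midpoints: 107/28, 125/28, 143/28, 5.75, 179/28, 197/28, 215/28.
g(107/28) = -65/7, g(125/28) = -83/7, g(143/28) = -101/7, g(5.75) = -17, g(179/28) = -137/7, g(197/28) = -155/7, g(215/28) = -173/7.
Sum = Δu · [g(107/28) + g(125/28) + g(143/28) + ...].
Sum = -76.5.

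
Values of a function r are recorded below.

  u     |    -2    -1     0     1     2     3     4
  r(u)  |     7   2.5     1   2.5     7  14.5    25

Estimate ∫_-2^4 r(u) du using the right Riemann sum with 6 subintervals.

52.5

Δu = 1.
Sum = 1·[2.5 + 1 + 2.5 + 7 + 14.5 + 25] = 52.5.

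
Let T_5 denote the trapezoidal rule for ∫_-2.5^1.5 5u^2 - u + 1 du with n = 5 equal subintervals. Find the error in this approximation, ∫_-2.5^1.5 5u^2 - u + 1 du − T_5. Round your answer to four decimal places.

Exact integral: ∫_-2.5^1.5 f(u) du ≈ 37.666667.
T_5 = 39.8.
Error ≈ 37.666667 − 39.8 ≈ -2.1333.

-2.1333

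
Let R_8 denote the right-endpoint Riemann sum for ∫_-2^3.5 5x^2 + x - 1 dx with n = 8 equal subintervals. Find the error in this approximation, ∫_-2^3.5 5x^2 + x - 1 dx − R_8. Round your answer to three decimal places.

-18.237

Exact integral: ∫_-2^3.5 f(x) dx ≈ 83.41667.
R_8 ≈ 101.65332.
Error ≈ 83.41667 − 101.65332 ≈ -18.237.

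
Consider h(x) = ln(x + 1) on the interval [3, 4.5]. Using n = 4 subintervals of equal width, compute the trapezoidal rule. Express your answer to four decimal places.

2.3301

Δx = (4.5 − 3)/4 = 0.375.
h(3) ≈ 1.3863, h(3.375) ≈ 1.4759, h(3.75) ≈ 1.5581, h(4.125) ≈ 1.6341, h(4.5) ≈ 1.7047.
T_4 = (Δx/2)·[h(x_0) + 2h(x_1) + 2h(x_2) + 2h(x_3) + h(x_4)].
Sum ≈ 2.3301.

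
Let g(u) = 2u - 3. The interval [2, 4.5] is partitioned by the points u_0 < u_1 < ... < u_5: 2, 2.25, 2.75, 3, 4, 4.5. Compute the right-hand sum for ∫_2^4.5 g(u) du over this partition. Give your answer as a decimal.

Subinterval widths: 0.25, 0.5, 0.25, 1, 0.5.
Right endpoints: 2.25, 2.75, 3, 4, 4.5.
g(2.25) = 1.5, g(2.75) = 2.5, g(3) = 3, g(4) = 5, g(4.5) = 6.
Sum = Σ Δu_i · g(u_i).
Sum = 10.375.

10.375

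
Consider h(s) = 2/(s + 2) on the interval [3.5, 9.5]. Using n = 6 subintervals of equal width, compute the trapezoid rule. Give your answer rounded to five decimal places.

1.47943

Δs = (9.5 − 3.5)/6 = 1.
h(3.5) = 4/11, h(4.5) = 4/13, h(5.5) = 4/15, h(6.5) = 4/17, h(7.5) = 4/19, h(8.5) = 4/21, h(9.5) = 4/23.
T_6 = (Δs/2)·[h(s_0) + 2h(s_1) + ... + 2h(s_{5}) + h(s_6)].
Sum ≈ 1.47943.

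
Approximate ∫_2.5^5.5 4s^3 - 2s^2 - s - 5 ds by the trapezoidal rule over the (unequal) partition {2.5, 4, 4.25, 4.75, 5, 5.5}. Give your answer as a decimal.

Subinterval widths: 1.5, 0.25, 0.5, 0.25, 0.5.
f(2.5) = 42.5, f(4) = 215, f(4.25) = 261.6875, f(4.75) = 373.8125, f(5) = 440, f(5.5) = 594.5.
On each subinterval the trapezoid contributes (Δs_i/2)·[f(s_{i-1}) + f(s_i)].
Sum = 771.9375.

771.9375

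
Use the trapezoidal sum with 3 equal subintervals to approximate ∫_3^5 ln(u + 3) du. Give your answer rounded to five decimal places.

3.88343

Δu = (5 − 3)/3 = 2/3.
f(3) ≈ 1.79176, f(11/3) ≈ 1.89712, f(13/3) ≈ 1.99243, f(5) ≈ 2.07944.
T_3 = (Δu/2)·[f(u_0) + 2f(u_1) + 2f(u_2) + f(u_3)].
Sum ≈ 3.88343.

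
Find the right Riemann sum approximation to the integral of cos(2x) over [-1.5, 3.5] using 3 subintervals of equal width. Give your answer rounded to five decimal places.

1.38929

Δx = (3.5 − (-1.5))/3 = 5/3.
Right endpoints: 1/6, 11/6, 3.5.
f(1/6) ≈ 0.94496, f(11/6) ≈ -0.86529, f(3.5) ≈ 0.75390.
Sum = Δx · [f(1/6) + f(11/6) + f(3.5)].
Sum ≈ 1.38929.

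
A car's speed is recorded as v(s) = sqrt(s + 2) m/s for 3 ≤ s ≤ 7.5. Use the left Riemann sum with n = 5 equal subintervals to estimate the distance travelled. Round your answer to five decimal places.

11.68218

Δs = (7.5 − 3)/5 = 0.9.
Left endpoints: 3, 3.9, 4.8, 5.7, 6.6.
v(3) ≈ 2.23607, v(3.9) ≈ 2.42899, v(4.8) ≈ 2.60768, v(5.7) ≈ 2.77489, v(6.6) ≈ 2.93258.
Sum = Δs · [v(3) + v(3.9) + v(4.8) + v(5.7) + v(6.6)].
Sum ≈ 11.68218.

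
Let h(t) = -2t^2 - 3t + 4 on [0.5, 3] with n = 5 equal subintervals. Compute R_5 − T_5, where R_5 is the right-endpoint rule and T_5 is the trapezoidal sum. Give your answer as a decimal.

R_5 = -27.5.
T_5 = -21.25.
R_5 − T_5 = -6.25.

-6.25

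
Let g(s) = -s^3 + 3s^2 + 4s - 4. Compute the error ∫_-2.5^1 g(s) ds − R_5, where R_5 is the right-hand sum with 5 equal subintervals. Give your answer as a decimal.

Exact integral: ∫_-2.5^1 g(s) ds = 1.640625.
R_5 = -3.29.
Error = 1.640625 − (-3.29) = 4.930625.

4.930625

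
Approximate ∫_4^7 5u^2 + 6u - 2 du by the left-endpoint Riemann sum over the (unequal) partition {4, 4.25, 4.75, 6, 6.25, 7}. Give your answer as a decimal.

483.15625

Subinterval widths: 0.25, 0.5, 1.25, 0.25, 0.75.
Left endpoints: 4, 4.25, 4.75, 6, 6.25.
f(4) = 102, f(4.25) = 113.8125, f(4.75) = 139.3125, f(6) = 214, f(6.25) = 230.8125.
Sum = Σ Δu_i · f(u_i).
Sum = 483.15625.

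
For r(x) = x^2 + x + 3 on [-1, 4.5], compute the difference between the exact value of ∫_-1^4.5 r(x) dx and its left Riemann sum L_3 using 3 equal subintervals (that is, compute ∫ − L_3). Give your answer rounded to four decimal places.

19.6065

Exact integral: ∫_-1^4.5 r(x) dx ≈ 56.833333.
L_3 ≈ 37.226852.
Error ≈ 56.833333 − 37.226852 ≈ 19.6065.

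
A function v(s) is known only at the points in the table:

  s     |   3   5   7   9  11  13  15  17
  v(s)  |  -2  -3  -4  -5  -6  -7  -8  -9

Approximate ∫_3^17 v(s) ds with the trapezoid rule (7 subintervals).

-77

Δs = 2.
T_7 = (2/2)·[(-2) + 2·(-3) + 2·(-4) + 2·(-5) + 2·(-6) + 2·(-7) + 2·(-8) + (-9)] = -77.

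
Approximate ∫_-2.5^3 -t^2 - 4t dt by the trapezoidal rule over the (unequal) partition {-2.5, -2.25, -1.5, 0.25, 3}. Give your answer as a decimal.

Subinterval widths: 0.25, 0.75, 1.75, 2.75.
f(-2.5) = 3.75, f(-2.25) = 3.9375, f(-1.5) = 3.75, f(0.25) = -1.0625, f(3) = -21.
On each subinterval the trapezoid contributes (Δt_i/2)·[f(t_{i-1}) + f(t_i)].
Sum = -24.140625.

-24.140625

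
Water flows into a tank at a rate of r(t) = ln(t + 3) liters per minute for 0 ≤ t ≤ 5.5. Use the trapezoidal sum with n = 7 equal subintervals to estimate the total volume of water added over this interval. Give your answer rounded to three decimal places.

Δt = (5.5 − 0)/7 = 11/14.
r(0) ≈ 1.099, r(11/14) ≈ 1.331, r(11/7) ≈ 1.520, r(33/14) ≈ 1.678, r(22/7) ≈ 1.815, r(55/14) ≈ 1.936, r(33/7) ≈ 2.043, r(5.5) ≈ 2.140.
T_7 = (Δt/2)·[r(t_0) + 2r(t_1) + ... + 2r(t_{6}) + r(t_7)].
Sum ≈ 9.384.

9.384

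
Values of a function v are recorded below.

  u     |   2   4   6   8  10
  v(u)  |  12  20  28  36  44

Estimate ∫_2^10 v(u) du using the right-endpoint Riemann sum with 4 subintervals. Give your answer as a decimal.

256

Δu = 2.
Sum = 2·[20 + 28 + 36 + 44] = 256.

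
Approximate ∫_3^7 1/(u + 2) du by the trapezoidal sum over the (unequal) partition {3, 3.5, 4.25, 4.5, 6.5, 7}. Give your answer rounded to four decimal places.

Subinterval widths: 0.5, 0.75, 0.25, 2, 0.5.
f(3) = 0.2, f(3.5) = 2/11, f(4.25) = 0.16, f(4.5) = 2/13, f(6.5) = 2/17, f(7) = 1/9.
On each subinterval the trapezoid contributes (Δu_i/2)·[f(u_{i-1}) + f(u_i)].
Sum ≈ 0.5915.

0.5915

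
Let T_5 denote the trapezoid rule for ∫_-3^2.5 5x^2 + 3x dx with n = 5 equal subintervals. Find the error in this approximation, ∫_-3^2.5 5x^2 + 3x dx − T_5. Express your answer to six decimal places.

-5.545833

Exact integral: ∫_-3^2.5 f(x) dx ≈ 66.91666667.
T_5 = 72.4625.
Error ≈ 66.91666667 − 72.4625 ≈ -5.545833.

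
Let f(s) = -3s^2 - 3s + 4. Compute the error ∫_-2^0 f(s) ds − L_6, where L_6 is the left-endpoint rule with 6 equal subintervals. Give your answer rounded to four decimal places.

Exact integral: ∫_-2^0 f(s) ds = 6.
L_6 ≈ 4.888889.
Error ≈ 6 − 4.888889 ≈ 1.1111.

1.1111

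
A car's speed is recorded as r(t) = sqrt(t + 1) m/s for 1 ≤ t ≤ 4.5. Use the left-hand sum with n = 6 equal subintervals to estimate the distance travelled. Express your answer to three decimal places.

Δt = (4.5 − 1)/6 = 7/12.
Left endpoints: 1, 19/12, 13/6, 2.75, 10/3, 47/12.
r(1) ≈ 1.414, r(19/12) ≈ 1.607, r(13/6) ≈ 1.780, r(2.75) ≈ 1.936, r(10/3) ≈ 2.082, r(47/12) ≈ 2.217.
Sum = Δt · [r(1) + r(19/12) + r(13/6) + ...].
Sum ≈ 6.438.

6.438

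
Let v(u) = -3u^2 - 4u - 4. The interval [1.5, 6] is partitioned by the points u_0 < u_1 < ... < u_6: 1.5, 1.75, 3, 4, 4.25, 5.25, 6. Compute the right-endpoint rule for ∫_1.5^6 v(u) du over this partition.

Subinterval widths: 0.25, 1.25, 1, 0.25, 1, 0.75.
Right endpoints: 1.75, 3, 4, 4.25, 5.25, 6.
v(1.75) = -20.1875, v(3) = -43, v(4) = -68, v(4.25) = -75.1875, v(5.25) = -107.6875, v(6) = -136.
Sum = Σ Δu_i · v(u_i).
Sum = -355.28125.

-355.28125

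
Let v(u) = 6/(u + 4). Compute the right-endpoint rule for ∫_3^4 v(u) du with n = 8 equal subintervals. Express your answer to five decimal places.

Δu = (4 − 3)/8 = 0.125.
Right endpoints: 3.125, 3.25, 3.375, 3.5, 3.625, 3.75, 3.875, 4.
v(3.125) = 16/19, v(3.25) = 24/29, v(3.375) = 48/59, v(3.5) = 0.8, v(3.625) = 48/61, v(3.75) = 24/31, v(3.875) = 16/21, v(4) = 0.75.
Sum = Δu · [v(3.125) + v(3.25) + v(3.375) + ...].
Sum ≈ 0.79453.

0.79453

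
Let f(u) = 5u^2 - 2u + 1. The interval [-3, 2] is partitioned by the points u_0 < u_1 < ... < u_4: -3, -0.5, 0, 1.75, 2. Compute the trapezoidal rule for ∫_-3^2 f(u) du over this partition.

Subinterval widths: 2.5, 0.5, 1.75, 0.25.
f(-3) = 52, f(-0.5) = 3.25, f(0) = 1, f(1.75) = 12.8125, f(2) = 17.
On each subinterval the trapezoid contributes (Δu_i/2)·[f(u_{i-1}) + f(u_i)].
Sum = 85.9375.

85.9375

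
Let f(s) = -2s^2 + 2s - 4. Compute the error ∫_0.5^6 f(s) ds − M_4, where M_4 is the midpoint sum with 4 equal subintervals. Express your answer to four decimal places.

-1.7331

Exact integral: ∫_0.5^6 f(s) ds ≈ -130.166667.
M_4 = -128.43359375.
Error ≈ -130.166667 − (-128.43359375) ≈ -1.7331.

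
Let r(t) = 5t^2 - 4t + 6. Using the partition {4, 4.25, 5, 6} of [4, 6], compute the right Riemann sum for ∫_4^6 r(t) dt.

265.078125

Subinterval widths: 0.25, 0.75, 1.
Right endpoints: 4.25, 5, 6.
r(4.25) = 79.3125, r(5) = 111, r(6) = 162.
Sum = Σ Δt_i · r(t_i).
Sum = 265.078125.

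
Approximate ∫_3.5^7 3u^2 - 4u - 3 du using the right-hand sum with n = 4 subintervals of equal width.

259.57421875

Δu = (7 − 3.5)/4 = 0.875.
Right endpoints: 4.375, 5.25, 6.125, 7.
f(4.375) = 36.921875, f(5.25) = 58.6875, f(6.125) = 85.046875, f(7) = 116.
Sum = Δu · [f(4.375) + f(5.25) + f(6.125) + f(7)].
Sum = 259.57421875.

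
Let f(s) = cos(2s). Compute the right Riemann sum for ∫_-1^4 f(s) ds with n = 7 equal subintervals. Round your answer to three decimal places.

0.879

Δs = (4 − (-1))/7 = 5/7.
Right endpoints: -2/7, 3/7, 8/7, 13/7, 18/7, 23/7, 4.
f(-2/7) ≈ 0.841, f(3/7) ≈ 0.655, f(8/7) ≈ -0.656, f(13/7) ≈ -0.840, f(18/7) ≈ 0.417, f(23/7) ≈ 0.959, f(4) ≈ -0.146.
Sum = Δs · [f(-2/7) + f(3/7) + f(8/7) + ...].
Sum ≈ 0.879.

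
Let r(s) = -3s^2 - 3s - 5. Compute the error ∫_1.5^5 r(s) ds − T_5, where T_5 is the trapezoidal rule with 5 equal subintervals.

Exact integral: ∫_1.5^5 r(s) ds = -173.25.
T_5 = -174.1075.
Error = -173.25 − (-174.1075) = 0.8575.

0.8575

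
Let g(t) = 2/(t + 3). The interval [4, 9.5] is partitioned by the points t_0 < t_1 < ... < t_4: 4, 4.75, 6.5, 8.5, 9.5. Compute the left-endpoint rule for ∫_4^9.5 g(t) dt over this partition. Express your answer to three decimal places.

1.261

Subinterval widths: 0.75, 1.75, 2, 1.
Left endpoints: 4, 4.75, 6.5, 8.5.
g(4) = 2/7, g(4.75) = 8/31, g(6.5) = 4/19, g(8.5) = 4/23.
Sum = Σ Δt_i · g(t_i).
Sum ≈ 1.261.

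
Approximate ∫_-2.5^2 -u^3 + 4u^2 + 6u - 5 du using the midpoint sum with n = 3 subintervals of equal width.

Δu = (2 − (-2.5))/3 = 1.5.
Midpoints: -1.75, -0.25, 1.25.
f(-1.75) = 2.109375, f(-0.25) = -6.234375, f(1.25) = 6.796875.
Sum = Δu · [f(-1.75) + f(-0.25) + f(1.25)].
Sum = 4.0078125.

4.0078125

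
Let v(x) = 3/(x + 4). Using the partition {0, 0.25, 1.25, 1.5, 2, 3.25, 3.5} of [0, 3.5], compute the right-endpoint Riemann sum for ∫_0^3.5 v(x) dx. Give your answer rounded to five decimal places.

Subinterval widths: 0.25, 1, 0.25, 0.5, 1.25, 0.25.
Right endpoints: 0.25, 1.25, 1.5, 2, 3.25, 3.5.
v(0.25) = 12/17, v(1.25) = 4/7, v(1.5) = 6/11, v(2) = 0.5, v(3.25) = 12/29, v(3.5) = 0.4.
Sum = Σ Δx_i · v(x_i).
Sum ≈ 1.75150.

1.75150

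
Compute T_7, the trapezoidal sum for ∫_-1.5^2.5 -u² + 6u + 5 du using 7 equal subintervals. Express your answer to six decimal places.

Δu = (2.5 − (-1.5))/7 = 4/7.
f(-1.5) = -6.25, f(-13/14) = -281/196, f(-5/14) = 535/196, f(3/14) = 1223/196, f(11/14) = 1783/196, f(19/14) = 2215/196, f(27/14) = 2519/196, f(2.5) = 13.75.
T_7 = (Δu/2)·[f(u_0) + 2f(u_1) + ... + 2f(u_{6}) + f(u_7)].
Sum ≈ 25.448980.

25.448980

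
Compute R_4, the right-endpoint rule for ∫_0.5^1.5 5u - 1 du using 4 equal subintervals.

4.625

Δu = (1.5 − 0.5)/4 = 0.25.
Right endpoints: 0.75, 1, 1.25, 1.5.
f(0.75) = 2.75, f(1) = 4, f(1.25) = 5.25, f(1.5) = 6.5.
Sum = Δu · [f(0.75) + f(1) + f(1.25) + f(1.5)].
Sum = 4.625.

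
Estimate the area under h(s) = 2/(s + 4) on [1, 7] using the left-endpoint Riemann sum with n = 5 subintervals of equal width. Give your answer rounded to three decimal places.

1.715

Δs = (7 − 1)/5 = 1.2.
Left endpoints: 1, 2.2, 3.4, 4.6, 5.8.
h(1) = 0.4, h(2.2) = 10/31, h(3.4) = 10/37, h(4.6) = 10/43, h(5.8) = 10/49.
Sum = Δs · [h(1) + h(2.2) + h(3.4) + h(4.6) + h(5.8)].
Sum ≈ 1.715.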